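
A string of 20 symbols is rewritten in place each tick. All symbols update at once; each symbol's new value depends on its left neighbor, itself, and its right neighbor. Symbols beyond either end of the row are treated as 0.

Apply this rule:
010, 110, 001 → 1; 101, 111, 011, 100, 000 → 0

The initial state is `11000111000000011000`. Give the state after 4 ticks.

01001001000000101000
11011011000001101000
01001001000010101000
11011011000110101000

11011011000110101000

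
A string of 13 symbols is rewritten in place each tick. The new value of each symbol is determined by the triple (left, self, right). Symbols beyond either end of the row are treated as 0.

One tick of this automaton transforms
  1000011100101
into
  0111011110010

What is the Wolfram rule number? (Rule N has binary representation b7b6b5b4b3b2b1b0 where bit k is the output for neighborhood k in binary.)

249

position 6: 111 → 1  (bit 7 = 1)
position 7: 110 → 1  (bit 6 = 1)
position 11: 101 → 1  (bit 5 = 1)
position 1: 100 → 1  (bit 4 = 1)
position 5: 011 → 1  (bit 3 = 1)
position 0: 010 → 0  (bit 2 = 0)
position 4: 001 → 0  (bit 1 = 0)
position 2: 000 → 1  (bit 0 = 1)
bits b7..b0 = 11111001 = 249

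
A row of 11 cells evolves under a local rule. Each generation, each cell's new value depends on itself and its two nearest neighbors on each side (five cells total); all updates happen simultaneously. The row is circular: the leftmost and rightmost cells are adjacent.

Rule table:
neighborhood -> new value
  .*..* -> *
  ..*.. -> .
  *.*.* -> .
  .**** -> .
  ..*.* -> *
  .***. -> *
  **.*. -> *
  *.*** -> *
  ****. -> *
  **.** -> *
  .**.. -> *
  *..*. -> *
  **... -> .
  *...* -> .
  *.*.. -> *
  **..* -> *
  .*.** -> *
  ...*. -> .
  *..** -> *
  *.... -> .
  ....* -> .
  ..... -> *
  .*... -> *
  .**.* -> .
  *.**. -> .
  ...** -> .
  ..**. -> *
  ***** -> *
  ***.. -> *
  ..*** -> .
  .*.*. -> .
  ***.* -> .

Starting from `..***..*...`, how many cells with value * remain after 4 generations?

...****.*.*
*....*.*..*
*....*.****
*....***.**
count of *: 6

6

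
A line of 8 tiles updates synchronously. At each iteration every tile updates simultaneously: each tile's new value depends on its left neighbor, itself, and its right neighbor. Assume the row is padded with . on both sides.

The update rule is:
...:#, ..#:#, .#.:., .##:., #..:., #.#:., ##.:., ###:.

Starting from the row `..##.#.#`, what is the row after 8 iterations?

......##

##......
...#####
###.....
....####
####....
.....###
#####...
......##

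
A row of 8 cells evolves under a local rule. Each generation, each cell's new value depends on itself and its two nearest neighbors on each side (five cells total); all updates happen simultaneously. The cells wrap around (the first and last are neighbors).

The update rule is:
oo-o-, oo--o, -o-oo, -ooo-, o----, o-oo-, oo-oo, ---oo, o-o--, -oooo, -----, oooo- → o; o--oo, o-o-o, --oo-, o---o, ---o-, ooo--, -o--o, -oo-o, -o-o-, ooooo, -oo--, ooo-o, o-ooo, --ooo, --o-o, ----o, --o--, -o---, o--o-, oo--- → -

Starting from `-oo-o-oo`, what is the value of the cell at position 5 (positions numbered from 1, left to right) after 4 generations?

-

oo-o-oo-
o-o-oo-o
-o-oo-oo
o-oo-oo-
position 5 holds -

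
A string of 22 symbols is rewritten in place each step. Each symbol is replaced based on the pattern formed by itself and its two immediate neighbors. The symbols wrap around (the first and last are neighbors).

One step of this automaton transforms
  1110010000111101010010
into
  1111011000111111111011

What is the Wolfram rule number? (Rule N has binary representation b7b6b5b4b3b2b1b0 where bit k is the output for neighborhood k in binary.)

252

position 1: 111 → 1  (bit 7 = 1)
position 2: 110 → 1  (bit 6 = 1)
position 14: 101 → 1  (bit 5 = 1)
position 3: 100 → 1  (bit 4 = 1)
position 0: 011 → 1  (bit 3 = 1)
position 5: 010 → 1  (bit 2 = 1)
position 4: 001 → 0  (bit 1 = 0)
position 7: 000 → 0  (bit 0 = 0)
bits b7..b0 = 11111100 = 252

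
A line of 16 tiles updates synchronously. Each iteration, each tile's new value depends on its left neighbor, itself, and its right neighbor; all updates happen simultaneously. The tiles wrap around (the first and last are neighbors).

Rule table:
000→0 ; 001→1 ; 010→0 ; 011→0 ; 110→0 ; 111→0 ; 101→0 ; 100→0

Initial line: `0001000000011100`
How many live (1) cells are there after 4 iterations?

0010000000100000
0100000001000000
1000000010000000
0000000100000001
count of 1: 2

2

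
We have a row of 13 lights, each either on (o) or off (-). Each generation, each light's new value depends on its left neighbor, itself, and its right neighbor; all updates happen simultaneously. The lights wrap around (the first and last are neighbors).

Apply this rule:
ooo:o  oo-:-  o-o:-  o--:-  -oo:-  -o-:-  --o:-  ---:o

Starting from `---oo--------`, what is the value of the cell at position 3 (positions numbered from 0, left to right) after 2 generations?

o

generation 1: oo----ooooooo
generation 2: o--oo--oooooo
position 3 holds o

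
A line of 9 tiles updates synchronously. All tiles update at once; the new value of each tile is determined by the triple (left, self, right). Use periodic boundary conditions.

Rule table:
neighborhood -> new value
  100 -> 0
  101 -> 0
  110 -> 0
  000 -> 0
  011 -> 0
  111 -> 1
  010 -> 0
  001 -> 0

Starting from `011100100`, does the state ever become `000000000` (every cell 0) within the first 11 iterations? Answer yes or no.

001000000
000000000
all cells are 0 at iteration 2

yes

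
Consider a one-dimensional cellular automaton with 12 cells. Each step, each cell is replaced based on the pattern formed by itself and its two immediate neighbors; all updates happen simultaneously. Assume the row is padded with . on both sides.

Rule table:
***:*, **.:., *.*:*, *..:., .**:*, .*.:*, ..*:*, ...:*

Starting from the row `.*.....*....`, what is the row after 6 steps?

***.***..**.

**.*****.***
*.*****.***.
******.***..
*****.***..*
****.***..**
***.***..**.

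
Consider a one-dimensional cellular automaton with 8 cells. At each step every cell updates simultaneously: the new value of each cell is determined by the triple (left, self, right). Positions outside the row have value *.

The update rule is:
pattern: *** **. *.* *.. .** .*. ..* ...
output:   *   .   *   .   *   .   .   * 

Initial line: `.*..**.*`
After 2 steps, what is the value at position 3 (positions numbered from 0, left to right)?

.

step 1: *...*.**
step 2: ..*..***
position 3 holds .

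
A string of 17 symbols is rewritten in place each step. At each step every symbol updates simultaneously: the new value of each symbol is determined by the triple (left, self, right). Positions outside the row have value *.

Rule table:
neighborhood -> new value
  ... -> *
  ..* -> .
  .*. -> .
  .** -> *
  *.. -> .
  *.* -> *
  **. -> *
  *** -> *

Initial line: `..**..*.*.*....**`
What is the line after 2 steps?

..**.*..*...*****

step 1: ..**...*.*..**.**
step 2: ..**.*..*...*****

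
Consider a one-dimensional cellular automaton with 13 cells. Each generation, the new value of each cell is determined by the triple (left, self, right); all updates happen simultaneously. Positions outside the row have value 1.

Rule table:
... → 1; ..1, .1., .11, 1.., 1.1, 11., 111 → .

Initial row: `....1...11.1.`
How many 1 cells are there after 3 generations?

.11...1......
....1...1111.
.11...1......
count of 1: 3

3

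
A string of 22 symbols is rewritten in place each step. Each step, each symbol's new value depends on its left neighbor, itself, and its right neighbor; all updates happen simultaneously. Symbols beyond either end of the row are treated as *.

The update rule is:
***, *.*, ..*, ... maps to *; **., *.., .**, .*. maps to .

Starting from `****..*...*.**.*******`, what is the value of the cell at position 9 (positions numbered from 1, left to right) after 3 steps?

***..*..**.*..*.******
**..*..*..*..*.*.*****
*..*..*..*..*.*.*.****
position 9 holds .

.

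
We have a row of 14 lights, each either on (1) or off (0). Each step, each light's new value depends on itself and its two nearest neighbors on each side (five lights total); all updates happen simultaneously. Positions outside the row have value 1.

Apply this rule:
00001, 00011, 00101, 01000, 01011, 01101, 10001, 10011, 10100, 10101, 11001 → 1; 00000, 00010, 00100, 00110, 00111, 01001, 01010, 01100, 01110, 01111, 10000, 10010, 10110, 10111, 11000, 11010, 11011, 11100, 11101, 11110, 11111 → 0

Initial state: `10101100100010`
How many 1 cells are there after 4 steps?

5

00110010011011
11001000101000
00100110101111
10001010110000
count of 1: 5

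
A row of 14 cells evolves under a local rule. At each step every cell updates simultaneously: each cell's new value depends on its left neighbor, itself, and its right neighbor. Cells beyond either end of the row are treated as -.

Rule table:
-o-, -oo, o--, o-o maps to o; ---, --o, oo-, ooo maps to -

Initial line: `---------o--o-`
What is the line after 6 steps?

---------oo-oo
---------o-oo-
---------ooo-o
---------o--oo
---------oo-o-
---------o-ooo

---------o-ooo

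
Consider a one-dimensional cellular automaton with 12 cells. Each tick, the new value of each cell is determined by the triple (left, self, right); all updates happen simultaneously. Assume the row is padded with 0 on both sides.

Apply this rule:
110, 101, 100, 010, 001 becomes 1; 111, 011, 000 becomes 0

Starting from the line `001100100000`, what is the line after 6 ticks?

001100101101

010111110000
111000011000
001100101100
010111110110
111000011011
001100101101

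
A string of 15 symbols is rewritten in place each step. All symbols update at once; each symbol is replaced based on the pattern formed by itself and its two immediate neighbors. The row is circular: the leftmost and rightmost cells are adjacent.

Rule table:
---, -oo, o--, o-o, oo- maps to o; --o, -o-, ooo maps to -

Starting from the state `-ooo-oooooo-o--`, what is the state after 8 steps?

-o-ooo-ooo-o-oo

-o-ooo----oo-oo
o-oo-oooo-ooooo
oooooo--ooo----
o----oo-o-oooo-
-ooo-ooo-oo--oo
oo-ooo-ooooo-oo
-ooo-ooo---ooo-
-o-ooo-ooo-o-oo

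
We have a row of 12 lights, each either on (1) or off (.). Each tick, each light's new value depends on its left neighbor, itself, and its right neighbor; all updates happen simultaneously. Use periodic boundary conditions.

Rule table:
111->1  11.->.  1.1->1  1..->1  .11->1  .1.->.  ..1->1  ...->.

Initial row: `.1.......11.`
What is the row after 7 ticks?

1.11.11.1.1.

1.1.....11.1
.1.1...11.11
1.1.1.11.11.
.1.1.11.11.1
1.1.11.11.1.
.1.11.11.1.1
1.11.11.1.1.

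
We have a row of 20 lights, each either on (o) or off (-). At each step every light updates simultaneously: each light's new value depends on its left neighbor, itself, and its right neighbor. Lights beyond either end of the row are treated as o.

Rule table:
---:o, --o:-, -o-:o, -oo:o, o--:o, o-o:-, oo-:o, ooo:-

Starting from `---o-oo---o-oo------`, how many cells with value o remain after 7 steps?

10

oo-o-oooo-o-ooooooo-
-o-o-o--o-o-o-----o-
-o-o-oo-o-o-ooooo-o-
-o-o-oo-o-o-o---o-o-
-o-o-oo-o-o-ooo-o-o-
-o-o-oo-o-o-o-o-o-o-
-o-o-oo-o-o-o-o-o-o-
count of o: 10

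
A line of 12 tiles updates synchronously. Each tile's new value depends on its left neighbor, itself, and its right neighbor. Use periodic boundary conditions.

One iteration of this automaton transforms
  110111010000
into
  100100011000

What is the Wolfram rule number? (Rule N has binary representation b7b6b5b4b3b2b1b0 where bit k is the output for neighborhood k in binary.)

28

position 4: 111 → 0  (bit 7 = 0)
position 1: 110 → 0  (bit 6 = 0)
position 2: 101 → 0  (bit 5 = 0)
position 8: 100 → 1  (bit 4 = 1)
position 0: 011 → 1  (bit 3 = 1)
position 7: 010 → 1  (bit 2 = 1)
position 11: 001 → 0  (bit 1 = 0)
position 9: 000 → 0  (bit 0 = 0)
bits b7..b0 = 00011100 = 28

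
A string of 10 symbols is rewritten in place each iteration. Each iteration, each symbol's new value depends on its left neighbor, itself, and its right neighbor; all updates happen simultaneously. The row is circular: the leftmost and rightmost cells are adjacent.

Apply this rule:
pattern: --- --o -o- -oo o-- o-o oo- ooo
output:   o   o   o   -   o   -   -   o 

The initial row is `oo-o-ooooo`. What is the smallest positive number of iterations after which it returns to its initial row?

o--o--oooo
-ooooo-ooo
--ooo---o-
oo-o-ooooo

4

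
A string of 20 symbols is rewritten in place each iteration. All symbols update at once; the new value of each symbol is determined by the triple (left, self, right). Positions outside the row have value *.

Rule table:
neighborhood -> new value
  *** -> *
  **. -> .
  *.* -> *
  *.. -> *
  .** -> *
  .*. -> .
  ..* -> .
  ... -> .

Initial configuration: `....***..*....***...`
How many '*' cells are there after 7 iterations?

11

iteration 1: *...**.*..*...**.*..
iteration 2: .*..*.*.*..*..*.*.*.
iteration 3: *.*..*.*.*..*..*.*.*
iteration 4: .*.*..*.*.*..*..*.**
iteration 5: *.*.*..*.*.*..*..***
iteration 6: .*.*.*..*.*.*..*.***
iteration 7: *.*.*.*..*.*.*..****
count of *: 11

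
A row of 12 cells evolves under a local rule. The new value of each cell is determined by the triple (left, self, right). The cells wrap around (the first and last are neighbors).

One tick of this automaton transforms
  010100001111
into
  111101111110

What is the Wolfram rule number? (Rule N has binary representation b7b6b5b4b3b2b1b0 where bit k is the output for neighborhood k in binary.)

175

position 9: 111 → 1  (bit 7 = 1)
position 11: 110 → 0  (bit 6 = 0)
position 0: 101 → 1  (bit 5 = 1)
position 4: 100 → 0  (bit 4 = 0)
position 8: 011 → 1  (bit 3 = 1)
position 1: 010 → 1  (bit 2 = 1)
position 7: 001 → 1  (bit 1 = 1)
position 5: 000 → 1  (bit 0 = 1)
bits b7..b0 = 10101111 = 175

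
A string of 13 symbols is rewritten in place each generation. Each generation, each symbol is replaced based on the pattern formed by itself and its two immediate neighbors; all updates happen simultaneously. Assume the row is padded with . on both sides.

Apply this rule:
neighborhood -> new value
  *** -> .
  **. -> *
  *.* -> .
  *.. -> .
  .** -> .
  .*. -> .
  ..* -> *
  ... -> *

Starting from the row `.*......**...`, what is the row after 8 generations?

*..*****.*.**
..*....*....*
**..***..***.
.*.*..*.*..*.
*....*....*..
..***..***..*
**..*.*..*.*.
.*.*....*....

.*.*....*....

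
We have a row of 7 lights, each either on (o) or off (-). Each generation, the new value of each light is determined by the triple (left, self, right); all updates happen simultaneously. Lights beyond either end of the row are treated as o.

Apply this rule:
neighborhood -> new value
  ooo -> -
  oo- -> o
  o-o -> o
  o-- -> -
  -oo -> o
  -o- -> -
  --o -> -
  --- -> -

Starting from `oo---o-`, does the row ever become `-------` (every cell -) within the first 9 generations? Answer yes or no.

no

-o----o
o-----o
o-----o  (fixed point — unchanged through generation 9)
generation 9 is o-----o, still not uniform -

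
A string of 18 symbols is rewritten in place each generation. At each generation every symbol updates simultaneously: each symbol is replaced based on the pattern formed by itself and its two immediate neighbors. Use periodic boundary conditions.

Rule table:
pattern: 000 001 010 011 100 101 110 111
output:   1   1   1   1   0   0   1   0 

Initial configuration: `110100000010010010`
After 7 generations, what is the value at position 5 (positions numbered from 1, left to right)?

110101111110110110
110101000010110110
110101011110110110
110101010010110110
110101010110110110
110101010110110110  (fixed point — unchanged through generation 7)
position 5 holds 0

0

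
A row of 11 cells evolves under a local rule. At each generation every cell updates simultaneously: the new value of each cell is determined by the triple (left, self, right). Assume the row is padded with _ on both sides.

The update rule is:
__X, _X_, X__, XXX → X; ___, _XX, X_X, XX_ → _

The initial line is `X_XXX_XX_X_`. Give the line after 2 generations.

X__X_____XX
XXXXX___X__

XXXXX___X__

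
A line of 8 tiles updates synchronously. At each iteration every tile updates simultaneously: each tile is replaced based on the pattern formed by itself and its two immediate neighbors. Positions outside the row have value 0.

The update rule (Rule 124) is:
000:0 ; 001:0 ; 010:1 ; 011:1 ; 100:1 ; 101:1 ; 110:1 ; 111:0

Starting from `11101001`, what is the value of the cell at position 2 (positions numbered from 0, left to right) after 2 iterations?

10111101
11100111
position 2 holds 1

1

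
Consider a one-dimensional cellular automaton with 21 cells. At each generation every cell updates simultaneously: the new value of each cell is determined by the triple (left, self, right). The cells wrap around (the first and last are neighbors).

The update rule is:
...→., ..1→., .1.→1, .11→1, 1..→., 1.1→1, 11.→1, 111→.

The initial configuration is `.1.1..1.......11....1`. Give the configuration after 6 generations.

...1..1.......11....1

1111..1.......11....1
...1..1.......11....1
...1..1.......11....1  (fixed point — unchanged through generation 6)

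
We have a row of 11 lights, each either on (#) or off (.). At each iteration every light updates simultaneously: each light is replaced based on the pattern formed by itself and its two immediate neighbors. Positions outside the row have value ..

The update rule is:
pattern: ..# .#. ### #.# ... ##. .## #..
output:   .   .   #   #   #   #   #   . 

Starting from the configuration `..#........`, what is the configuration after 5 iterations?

#...#######
..#.#######
#..########
...########
##.########

##.########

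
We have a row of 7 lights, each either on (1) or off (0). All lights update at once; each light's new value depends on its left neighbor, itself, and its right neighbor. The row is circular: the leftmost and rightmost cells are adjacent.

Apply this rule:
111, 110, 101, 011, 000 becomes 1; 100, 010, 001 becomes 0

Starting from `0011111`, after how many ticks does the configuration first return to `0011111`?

0011111

1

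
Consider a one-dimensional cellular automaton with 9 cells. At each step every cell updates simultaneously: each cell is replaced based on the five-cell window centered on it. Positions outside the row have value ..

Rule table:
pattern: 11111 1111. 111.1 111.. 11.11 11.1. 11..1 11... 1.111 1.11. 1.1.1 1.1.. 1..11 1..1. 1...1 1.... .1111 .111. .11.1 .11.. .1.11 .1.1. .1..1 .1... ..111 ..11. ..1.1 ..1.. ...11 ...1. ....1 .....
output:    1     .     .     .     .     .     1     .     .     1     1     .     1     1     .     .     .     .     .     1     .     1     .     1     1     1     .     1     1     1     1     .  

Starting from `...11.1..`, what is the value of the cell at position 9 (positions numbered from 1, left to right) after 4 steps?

.111...1.
11....111
11..111..
11111....
position 9 holds .

.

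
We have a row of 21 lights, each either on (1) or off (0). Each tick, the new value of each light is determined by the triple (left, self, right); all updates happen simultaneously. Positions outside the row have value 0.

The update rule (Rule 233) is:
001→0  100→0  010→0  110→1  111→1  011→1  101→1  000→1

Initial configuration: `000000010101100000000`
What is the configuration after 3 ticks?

111111010111111111111

111111001011101111111
111111000111111111111
111111010111111111111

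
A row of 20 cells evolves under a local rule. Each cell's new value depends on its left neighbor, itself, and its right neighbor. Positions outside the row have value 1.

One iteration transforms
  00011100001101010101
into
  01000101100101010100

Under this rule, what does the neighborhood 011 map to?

At position 3 the neighborhood is 011; the next row has 0 there.

0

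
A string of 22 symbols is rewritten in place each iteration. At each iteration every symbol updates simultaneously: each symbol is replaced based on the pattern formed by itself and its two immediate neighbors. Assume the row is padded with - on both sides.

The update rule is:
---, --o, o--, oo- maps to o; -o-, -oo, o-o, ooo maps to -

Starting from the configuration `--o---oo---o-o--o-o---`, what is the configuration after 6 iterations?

---o----oooo-oooo--o--

iteration 1: oo-ooo-oooo---oo---ooo
iteration 2: -o---o----oooo-oooo--o
iteration 3: o-ooo-oooo---o----ooo-
iteration 4: ----o----oooo-oooo--oo
iteration 5: oooo-oooo---o----ooo-o
iteration 6: ---o----oooo-oooo--o--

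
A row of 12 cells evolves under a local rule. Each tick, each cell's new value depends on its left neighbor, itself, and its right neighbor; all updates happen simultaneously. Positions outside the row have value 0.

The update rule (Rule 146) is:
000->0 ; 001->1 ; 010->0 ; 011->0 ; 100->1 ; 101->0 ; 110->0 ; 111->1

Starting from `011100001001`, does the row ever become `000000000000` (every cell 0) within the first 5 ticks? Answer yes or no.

no

tick 1: 101010010110
tick 2: 000001100001
tick 3: 000010010010
tick 4: 000101101101
tick 5: 001000000000
tick 5 is 001000000000, still not uniform 0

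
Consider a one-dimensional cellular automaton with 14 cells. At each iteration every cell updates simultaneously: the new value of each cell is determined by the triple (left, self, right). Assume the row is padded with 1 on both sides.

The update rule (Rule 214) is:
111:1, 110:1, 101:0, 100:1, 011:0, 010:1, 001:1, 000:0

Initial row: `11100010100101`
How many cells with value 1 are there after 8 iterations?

13

11110110111100
11110010011111
11111111101111
11111111100111
11111111111011
11111111111001
11111111111110
11111111111110
count of 1: 13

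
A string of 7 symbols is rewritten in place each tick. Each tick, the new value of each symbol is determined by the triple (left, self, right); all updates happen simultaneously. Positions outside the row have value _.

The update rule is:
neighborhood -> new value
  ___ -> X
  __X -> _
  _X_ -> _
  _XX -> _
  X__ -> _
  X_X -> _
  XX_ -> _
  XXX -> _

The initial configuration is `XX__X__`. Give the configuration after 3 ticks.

______X
XXXXX__
______X

______X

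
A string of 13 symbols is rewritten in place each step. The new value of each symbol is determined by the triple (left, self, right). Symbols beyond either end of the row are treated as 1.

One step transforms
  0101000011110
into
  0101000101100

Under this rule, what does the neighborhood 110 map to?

0

At position 11 the neighborhood is 110; the next row has 0 there.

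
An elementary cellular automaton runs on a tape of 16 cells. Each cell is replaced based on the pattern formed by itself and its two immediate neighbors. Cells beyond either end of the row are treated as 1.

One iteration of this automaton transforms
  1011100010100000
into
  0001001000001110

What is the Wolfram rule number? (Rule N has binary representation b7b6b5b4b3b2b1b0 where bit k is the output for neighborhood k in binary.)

position 3: 111 → 1  (bit 7 = 1)
position 0: 110 → 0  (bit 6 = 0)
position 1: 101 → 0  (bit 5 = 0)
position 5: 100 → 0  (bit 4 = 0)
position 2: 011 → 0  (bit 3 = 0)
position 8: 010 → 0  (bit 2 = 0)
position 7: 001 → 0  (bit 1 = 0)
position 6: 000 → 1  (bit 0 = 1)
bits b7..b0 = 10000001 = 129

129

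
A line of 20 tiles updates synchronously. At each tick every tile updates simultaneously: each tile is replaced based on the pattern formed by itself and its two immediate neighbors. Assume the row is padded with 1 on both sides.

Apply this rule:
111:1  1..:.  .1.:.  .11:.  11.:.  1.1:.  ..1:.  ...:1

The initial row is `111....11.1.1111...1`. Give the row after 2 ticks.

1......11111........

11..11.......11..1..
1......11111........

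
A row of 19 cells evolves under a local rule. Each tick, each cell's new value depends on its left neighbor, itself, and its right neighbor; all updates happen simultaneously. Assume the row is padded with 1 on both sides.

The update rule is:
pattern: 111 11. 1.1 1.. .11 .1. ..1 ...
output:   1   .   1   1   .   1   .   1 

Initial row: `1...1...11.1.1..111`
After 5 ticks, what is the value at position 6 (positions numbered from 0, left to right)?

1

.11.111...11111..11
1..1.1.11..111.1..1
.1.1111..1..1.111..
111.11.1.11.11.1.1.
11.1..111..1..11111
position 6 holds 1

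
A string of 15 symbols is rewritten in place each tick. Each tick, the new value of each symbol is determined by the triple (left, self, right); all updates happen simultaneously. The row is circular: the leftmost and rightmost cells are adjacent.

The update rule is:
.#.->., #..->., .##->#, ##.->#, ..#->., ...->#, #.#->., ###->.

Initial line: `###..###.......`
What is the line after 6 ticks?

#.#..#.###...##

tick 1: #.#..#.#.#####.
tick 2: .........#...#.
tick 3: ########...#...
tick 4: #......#.#...#.
tick 5: ..####.....#...
tick 6: #.#..#.###...##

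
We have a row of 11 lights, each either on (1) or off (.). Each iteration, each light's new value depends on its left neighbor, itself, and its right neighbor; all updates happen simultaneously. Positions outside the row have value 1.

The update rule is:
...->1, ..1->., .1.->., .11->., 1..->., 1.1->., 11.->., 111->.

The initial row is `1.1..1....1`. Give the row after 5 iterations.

.......111.

.......11..
.11111.....
.......111.
.11111.....  (repeats iteration 2; period 2)
iteration 5: .......111.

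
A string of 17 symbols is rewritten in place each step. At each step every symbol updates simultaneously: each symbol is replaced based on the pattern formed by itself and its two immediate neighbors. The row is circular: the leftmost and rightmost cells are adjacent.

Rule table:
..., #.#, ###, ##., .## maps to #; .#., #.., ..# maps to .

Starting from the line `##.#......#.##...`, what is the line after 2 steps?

###..####..####.#

step 1: ###..####..###.#.
step 2: ###..####..####.#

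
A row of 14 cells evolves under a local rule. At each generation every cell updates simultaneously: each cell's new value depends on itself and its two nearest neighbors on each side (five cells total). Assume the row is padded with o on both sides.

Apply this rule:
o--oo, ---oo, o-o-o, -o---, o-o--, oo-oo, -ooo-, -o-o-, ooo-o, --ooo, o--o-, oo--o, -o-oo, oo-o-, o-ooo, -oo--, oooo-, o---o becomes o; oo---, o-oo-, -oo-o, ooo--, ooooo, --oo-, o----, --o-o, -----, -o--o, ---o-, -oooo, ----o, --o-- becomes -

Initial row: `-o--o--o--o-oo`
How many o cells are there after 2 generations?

8

generation 1: oo-o--o--o-oo-
generation 2: oooo-o--o-o--o
count of o: 8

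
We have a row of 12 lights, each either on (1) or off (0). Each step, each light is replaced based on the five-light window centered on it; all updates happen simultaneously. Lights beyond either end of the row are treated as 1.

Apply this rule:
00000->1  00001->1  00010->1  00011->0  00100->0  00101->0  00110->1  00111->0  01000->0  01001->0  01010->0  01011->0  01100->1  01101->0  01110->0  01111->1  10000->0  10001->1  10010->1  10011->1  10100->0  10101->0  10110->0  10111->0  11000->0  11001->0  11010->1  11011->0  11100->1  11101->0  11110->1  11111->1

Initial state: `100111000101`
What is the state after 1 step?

101001011000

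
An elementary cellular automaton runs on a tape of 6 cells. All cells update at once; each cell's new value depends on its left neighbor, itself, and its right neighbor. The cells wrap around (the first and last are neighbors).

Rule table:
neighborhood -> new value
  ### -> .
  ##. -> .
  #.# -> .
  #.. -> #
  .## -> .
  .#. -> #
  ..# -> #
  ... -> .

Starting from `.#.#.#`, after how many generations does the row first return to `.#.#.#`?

1

generation 1: .#.#.#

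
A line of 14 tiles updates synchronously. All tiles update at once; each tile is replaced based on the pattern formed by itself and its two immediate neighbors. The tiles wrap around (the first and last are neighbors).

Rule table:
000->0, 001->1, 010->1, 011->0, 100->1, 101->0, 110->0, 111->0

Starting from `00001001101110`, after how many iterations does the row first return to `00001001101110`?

00011110000001
10100001000011
00110011100100
01001100011110
11110010100001
00001110110010
00010000001111
10111000010000
10000100111001
01001111000110
11110000101001
00001001101110

12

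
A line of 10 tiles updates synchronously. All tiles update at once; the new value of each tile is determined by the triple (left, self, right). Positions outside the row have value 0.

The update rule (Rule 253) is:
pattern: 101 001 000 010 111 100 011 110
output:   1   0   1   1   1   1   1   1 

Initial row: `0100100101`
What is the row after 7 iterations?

0110110111
0111111111
0111111111  (fixed point — unchanged through iteration 7)

0111111111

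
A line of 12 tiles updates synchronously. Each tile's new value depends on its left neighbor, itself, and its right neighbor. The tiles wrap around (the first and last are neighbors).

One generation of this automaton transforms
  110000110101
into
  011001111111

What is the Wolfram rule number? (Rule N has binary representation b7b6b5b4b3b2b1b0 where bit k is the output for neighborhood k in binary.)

126

position 0: 111 → 0  (bit 7 = 0)
position 1: 110 → 1  (bit 6 = 1)
position 8: 101 → 1  (bit 5 = 1)
position 2: 100 → 1  (bit 4 = 1)
position 6: 011 → 1  (bit 3 = 1)
position 9: 010 → 1  (bit 2 = 1)
position 5: 001 → 1  (bit 1 = 1)
position 3: 000 → 0  (bit 0 = 0)
bits b7..b0 = 01111110 = 126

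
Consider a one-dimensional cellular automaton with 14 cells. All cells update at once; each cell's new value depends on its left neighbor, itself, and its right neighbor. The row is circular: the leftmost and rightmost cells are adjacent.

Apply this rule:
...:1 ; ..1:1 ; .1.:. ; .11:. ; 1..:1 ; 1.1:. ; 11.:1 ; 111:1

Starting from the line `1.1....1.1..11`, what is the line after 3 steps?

step 1: 1..1111...11.1
step 2: 111.111111.1..
step 3: .11..11111..11

.11..11111..11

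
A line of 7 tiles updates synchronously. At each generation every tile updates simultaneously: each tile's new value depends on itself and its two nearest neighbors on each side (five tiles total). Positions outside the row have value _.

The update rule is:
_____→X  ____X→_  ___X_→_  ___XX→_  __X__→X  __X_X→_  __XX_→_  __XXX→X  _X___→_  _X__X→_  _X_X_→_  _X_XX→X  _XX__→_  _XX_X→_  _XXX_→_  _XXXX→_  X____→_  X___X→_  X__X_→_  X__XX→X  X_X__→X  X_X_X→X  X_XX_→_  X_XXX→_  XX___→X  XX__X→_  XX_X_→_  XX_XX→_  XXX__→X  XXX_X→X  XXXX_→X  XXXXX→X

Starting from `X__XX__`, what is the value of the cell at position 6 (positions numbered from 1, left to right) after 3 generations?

X

X_X__X_
__X__X_
__X__X_
position 6 holds X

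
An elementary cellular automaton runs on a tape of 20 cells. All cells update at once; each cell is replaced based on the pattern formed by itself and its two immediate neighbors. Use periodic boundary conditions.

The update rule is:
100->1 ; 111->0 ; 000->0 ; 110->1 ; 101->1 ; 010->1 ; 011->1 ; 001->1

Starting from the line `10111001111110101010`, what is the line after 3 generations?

01101111111111000000

generation 1: 11101111000011111111
generation 2: 00111001100110000000
generation 3: 01101111111111000000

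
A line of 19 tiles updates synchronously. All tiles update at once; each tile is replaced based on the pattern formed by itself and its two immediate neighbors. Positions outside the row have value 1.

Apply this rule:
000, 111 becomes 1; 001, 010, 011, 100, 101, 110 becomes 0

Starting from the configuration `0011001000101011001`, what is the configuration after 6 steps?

0001100111000000000

0000000010000000000
0111111000111111110
0011110010011111100
0001100000001111000
0100001111100110010
0001100111000000000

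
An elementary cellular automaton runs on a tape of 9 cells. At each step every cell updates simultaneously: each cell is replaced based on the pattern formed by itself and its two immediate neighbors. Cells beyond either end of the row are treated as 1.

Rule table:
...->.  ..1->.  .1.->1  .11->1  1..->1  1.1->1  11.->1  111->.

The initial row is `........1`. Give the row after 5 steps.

...11...1

step 1: 1.......1
step 2: 11......1
step 3: .11.....1
step 4: 1111....1
step 5: ...11...1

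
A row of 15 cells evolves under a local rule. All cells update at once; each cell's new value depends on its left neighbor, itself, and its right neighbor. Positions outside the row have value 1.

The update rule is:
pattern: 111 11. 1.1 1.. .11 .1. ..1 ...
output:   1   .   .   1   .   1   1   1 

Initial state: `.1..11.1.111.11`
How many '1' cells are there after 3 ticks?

11

.111...1..1...1
..1.1111111111.
111..11111111..
count of 1: 11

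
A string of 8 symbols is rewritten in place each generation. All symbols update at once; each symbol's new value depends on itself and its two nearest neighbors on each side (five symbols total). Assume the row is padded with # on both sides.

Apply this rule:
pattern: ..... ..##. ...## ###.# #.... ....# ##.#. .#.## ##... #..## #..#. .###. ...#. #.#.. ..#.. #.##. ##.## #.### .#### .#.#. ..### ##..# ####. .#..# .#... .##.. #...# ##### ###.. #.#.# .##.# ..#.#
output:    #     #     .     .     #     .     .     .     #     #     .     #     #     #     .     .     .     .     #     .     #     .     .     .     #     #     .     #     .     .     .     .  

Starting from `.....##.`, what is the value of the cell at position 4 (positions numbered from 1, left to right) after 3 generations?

###..#..
#......#
.####..#
position 4 holds #

#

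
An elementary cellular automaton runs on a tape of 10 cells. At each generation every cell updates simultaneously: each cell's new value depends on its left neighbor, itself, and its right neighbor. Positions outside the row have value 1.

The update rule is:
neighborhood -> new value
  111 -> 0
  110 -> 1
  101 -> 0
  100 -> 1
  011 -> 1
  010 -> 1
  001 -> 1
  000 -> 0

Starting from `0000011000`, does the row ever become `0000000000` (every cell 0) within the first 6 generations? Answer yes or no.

no

generation 1: 1000111101
generation 2: 1101100101
generation 3: 0101111101
generation 4: 0101000101
generation 5: 0101101101
generation 6: 0101101101
generation 6 is 0101101101, still not uniform 0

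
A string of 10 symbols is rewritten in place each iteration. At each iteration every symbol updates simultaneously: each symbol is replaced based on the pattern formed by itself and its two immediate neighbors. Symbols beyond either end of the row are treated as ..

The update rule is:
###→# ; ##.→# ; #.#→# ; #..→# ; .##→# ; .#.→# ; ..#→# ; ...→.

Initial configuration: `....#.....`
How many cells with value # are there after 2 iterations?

iteration 1: ...###....
iteration 2: ..#####...
count of #: 5

5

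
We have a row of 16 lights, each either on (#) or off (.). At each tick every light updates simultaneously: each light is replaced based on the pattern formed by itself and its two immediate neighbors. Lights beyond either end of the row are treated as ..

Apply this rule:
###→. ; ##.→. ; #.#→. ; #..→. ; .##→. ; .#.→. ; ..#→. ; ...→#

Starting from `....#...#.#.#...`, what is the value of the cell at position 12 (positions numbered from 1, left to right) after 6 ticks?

#

###...#.......##
....#...#####...
###...#.......##  (repeats tick 1; period 2)
tick 6: ....#...#####...
position 12 holds #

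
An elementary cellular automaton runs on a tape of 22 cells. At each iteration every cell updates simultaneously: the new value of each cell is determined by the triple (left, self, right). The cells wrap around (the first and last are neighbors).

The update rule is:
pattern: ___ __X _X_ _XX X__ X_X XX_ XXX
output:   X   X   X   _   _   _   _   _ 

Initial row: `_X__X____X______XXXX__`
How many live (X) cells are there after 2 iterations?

4

iteration 1: XX_XX_XXXX_XXXXX_____X
iteration 2: _________________XXXX_
count of X: 4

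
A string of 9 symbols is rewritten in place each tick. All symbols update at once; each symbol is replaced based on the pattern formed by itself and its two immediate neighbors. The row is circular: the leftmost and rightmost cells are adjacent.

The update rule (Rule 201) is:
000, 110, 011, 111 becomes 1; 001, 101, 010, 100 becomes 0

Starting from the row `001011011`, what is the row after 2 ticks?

000011011
011011011

011011011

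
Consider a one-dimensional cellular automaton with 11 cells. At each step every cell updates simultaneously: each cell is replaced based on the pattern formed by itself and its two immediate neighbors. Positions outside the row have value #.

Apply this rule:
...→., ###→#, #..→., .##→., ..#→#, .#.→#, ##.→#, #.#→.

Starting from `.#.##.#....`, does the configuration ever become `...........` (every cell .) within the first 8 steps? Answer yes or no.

no

.#..#.#...#
.#.##.#..#.
.#..#.#.##.
.#.##.#..#.  (repeats step 2; period 2)
step 8: .#.##.#..#.
step 8 is .#.##.#..#., still not uniform .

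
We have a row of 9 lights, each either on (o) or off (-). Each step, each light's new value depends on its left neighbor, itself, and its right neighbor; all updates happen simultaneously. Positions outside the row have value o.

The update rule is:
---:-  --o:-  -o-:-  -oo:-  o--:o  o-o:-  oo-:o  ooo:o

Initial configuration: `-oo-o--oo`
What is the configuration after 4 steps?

--o--o--o
o--o--o--
oo--o--o-
ooo--o---

ooo--o---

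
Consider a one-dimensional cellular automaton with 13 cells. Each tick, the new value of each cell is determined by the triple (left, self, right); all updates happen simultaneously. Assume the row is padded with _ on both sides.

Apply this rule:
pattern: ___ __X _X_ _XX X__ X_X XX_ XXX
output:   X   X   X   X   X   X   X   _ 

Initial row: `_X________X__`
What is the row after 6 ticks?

tick 1: XXXXXXXXXXXXX
tick 2: X___________X
tick 3: XXXXXXXXXXXXX  (repeats tick 1; period 2)
tick 6: X___________X

X___________X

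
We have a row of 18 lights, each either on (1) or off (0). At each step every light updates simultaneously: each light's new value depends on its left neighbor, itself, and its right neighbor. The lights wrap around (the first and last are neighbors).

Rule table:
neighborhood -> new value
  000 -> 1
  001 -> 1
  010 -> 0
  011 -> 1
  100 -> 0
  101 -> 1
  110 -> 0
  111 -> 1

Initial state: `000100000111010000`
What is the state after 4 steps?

001111110100111111

step 1: 111001111110100111
step 2: 110011111101001111
step 3: 100111111010011111
step 4: 001111110100111111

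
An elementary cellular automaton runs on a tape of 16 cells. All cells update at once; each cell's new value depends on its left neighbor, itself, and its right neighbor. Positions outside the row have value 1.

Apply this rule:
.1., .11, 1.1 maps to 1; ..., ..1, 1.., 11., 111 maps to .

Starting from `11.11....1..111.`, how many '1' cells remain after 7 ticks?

..11.....1..1..1
..1......1..1..1
..1......1..1..1  (fixed point — unchanged through tick 7)
count of 1: 4

4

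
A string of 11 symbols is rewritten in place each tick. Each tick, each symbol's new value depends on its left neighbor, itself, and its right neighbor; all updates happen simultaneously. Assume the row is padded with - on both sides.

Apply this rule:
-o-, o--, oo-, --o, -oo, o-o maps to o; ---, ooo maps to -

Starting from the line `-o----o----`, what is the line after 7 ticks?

ooo-----ooo

ooo--ooo---
o-oooo-oo--
ooo--ooooo-
o-oooo---oo
ooo--oo-ooo
o-ooooooo-o
ooo-----ooo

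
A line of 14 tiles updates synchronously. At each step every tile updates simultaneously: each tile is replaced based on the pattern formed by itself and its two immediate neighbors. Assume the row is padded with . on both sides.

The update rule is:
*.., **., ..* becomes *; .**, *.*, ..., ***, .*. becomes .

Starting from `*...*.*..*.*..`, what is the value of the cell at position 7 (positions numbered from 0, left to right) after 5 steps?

*

.*.*...**...*.
*...*.*.**.*.*
.*.*.....*....
*...*...*.*...
.*.*.*.*...*..
position 7 holds *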